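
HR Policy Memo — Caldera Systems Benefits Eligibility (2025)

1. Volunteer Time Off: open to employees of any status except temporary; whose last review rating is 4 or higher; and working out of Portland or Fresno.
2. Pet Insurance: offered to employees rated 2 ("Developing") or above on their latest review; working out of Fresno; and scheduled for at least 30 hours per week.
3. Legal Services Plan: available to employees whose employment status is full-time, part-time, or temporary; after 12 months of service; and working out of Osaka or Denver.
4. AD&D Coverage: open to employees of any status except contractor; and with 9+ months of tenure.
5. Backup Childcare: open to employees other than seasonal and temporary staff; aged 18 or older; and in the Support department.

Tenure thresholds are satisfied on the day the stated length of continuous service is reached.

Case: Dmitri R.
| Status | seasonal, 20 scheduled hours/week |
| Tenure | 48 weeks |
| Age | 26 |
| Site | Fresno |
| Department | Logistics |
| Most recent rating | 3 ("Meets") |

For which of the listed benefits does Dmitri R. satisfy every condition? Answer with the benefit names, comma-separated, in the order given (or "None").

Volunteer Time Off — status seasonal ✓ (not excluded); rating 3 < 4 ✗ → not eligible.
Pet Insurance — rating 3 ≥ 2 ✓; site Fresno ✓; 20 hrs/wk < 30 ✗ → not eligible.
Legal Services Plan — status seasonal ✗ (requires full-time, part-time, or temporary) → not eligible.
AD&D Coverage — status seasonal ✓ (not excluded); service 48 weeks ≥ 9 months (≈270 days) ✓ → eligible.
Backup Childcare — status seasonal ✗ (excluded) → not eligible.

AD&D Coverage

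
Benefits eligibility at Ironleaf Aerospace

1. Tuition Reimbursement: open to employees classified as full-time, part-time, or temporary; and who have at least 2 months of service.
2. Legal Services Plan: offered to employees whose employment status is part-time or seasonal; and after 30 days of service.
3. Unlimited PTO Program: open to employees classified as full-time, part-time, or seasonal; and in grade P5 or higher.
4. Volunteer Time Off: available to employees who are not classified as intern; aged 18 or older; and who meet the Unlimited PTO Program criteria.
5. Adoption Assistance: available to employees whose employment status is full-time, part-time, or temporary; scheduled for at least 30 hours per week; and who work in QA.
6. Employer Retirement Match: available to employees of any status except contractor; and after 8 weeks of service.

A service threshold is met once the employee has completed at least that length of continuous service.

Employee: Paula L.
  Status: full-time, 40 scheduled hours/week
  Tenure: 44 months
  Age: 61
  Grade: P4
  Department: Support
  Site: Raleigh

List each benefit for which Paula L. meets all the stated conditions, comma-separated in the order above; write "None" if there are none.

Tuition Reimbursement, Employer Retirement Match

Tuition Reimbursement — status full-time ✓; service 44 months ≥ 2 months ✓ → eligible.
Legal Services Plan — status full-time ✗ (requires part-time or seasonal) → not eligible.
Unlimited PTO Program — status full-time ✓; grade P4 < P5 ✗ → not eligible.
Volunteer Time Off — status full-time ✓ (not excluded); age 61 ≥ 18 ✓; not eligible for Unlimited PTO Program ✗ → not eligible.
Adoption Assistance — status full-time ✓; 40 hrs/wk ≥ 30 ✓; dept Support ✗ → not eligible.
Employer Retirement Match — status full-time ✓ (not excluded); service 44 months ≥ 8 weeks (≈56 days) ✓ → eligible.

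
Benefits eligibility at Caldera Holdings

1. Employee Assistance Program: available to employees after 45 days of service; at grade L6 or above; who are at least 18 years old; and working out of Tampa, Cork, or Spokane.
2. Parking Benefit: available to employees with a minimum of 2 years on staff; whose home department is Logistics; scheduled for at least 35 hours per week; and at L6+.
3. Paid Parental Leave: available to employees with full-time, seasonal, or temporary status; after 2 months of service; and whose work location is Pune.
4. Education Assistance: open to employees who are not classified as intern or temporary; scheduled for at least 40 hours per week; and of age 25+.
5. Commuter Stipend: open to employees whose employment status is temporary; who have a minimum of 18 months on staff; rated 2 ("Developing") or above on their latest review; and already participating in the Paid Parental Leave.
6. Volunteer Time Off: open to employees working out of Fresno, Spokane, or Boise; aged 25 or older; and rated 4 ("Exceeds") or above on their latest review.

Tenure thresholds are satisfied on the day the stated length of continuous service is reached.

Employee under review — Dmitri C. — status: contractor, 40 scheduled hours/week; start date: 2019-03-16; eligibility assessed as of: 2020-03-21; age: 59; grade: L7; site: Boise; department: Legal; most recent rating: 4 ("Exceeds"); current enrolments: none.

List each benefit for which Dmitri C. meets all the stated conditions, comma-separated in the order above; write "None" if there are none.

Service from 2019-03-16 to 2020-03-21: 371 days.
Employee Assistance Program — service 371 days ≥ 45 days ✓; grade L7 ≥ L6 ✓; age 59 ≥ 18 ✓; site Boise ✗ (not Tampa, Cork, or Spokane) → not eligible.
Parking Benefit — service 371 days < 2 years (≈730 days) ✗ → not eligible.
Paid Parental Leave — status contractor ✗ (requires full-time, seasonal, or temporary) → not eligible.
Education Assistance — status contractor ✓ (not excluded); 40 hrs/wk ≥ 40 ✓; age 59 ≥ 25 ✓ → eligible.
Commuter Stipend — status contractor ✗ (requires temporary) → not eligible.
Volunteer Time Off — site Boise ✓; age 59 ≥ 25 ✓; rating 4 ≥ 4 ✓ → eligible.

Education Assistance, Volunteer Time Off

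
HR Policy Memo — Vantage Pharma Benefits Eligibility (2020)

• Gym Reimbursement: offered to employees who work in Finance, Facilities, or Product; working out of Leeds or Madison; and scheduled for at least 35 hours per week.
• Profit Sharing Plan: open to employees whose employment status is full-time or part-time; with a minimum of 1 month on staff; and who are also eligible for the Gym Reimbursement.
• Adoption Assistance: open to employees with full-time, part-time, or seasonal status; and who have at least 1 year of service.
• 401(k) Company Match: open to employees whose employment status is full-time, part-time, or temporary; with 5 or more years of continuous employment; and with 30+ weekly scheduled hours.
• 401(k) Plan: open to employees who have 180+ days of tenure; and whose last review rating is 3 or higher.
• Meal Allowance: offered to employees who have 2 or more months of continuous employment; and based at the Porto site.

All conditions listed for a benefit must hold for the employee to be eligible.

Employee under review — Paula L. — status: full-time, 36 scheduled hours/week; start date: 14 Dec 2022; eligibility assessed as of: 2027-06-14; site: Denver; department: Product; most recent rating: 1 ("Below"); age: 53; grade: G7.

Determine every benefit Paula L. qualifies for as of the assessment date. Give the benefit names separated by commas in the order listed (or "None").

Adoption Assistance

Service from 14 Dec 2022 to 2027-06-14: 1643 days.
Gym Reimbursement — dept Product ✓; site Denver ✗ (not Leeds or Madison) → not eligible.
Profit Sharing Plan — status full-time ✓; service 1643 days ≥ 1 month (≈30 days) ✓; not eligible for Gym Reimbursement ✗ → not eligible.
Adoption Assistance — status full-time ✓; service 1643 days ≥ 1 year (≈365 days) ✓ → eligible.
401(k) Company Match — status full-time ✓; service 1643 days < 5 years (≈1825 days) ✗ → not eligible.
401(k) Plan — service 1643 days ≥ 180 days ✓; rating 1 < 3 ✗ → not eligible.
Meal Allowance — service 1643 days ≥ 2 months (≈60 days) ✓; site Denver ✗ (not Porto) → not eligible.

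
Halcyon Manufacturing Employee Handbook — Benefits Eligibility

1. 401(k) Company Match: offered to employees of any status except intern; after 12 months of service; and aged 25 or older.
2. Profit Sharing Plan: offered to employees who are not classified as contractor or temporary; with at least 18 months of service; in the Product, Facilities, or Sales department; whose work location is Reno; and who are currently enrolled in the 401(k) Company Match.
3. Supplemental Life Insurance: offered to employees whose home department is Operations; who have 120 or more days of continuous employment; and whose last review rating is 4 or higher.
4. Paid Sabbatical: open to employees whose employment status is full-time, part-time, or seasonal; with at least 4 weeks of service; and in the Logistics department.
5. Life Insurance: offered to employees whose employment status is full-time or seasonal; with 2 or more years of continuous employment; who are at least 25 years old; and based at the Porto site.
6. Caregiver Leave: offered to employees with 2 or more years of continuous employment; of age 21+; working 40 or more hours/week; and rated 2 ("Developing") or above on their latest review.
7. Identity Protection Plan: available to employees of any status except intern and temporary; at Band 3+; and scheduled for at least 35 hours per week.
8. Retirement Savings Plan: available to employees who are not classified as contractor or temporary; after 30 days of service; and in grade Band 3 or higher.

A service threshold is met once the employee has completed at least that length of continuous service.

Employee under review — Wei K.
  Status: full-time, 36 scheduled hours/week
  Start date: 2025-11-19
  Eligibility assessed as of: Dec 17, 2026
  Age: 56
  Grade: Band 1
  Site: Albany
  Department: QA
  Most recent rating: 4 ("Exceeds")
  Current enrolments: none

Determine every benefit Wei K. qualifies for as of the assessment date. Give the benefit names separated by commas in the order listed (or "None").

401(k) Company Match

Service from 2025-11-19 to Dec 17, 2026: 393 days.
401(k) Company Match — status full-time ✓ (not excluded); service 393 days ≥ 12 months (≈360 days) ✓; age 56 ≥ 25 ✓ → eligible.
Profit Sharing Plan — status full-time ✓ (not excluded); service 393 days < 18 months (≈540 days) ✗ → not eligible.
Supplemental Life Insurance — dept QA ✗ → not eligible.
Paid Sabbatical — status full-time ✓; service 393 days ≥ 4 weeks (≈28 days) ✓; dept QA ✗ → not eligible.
Life Insurance — status full-time ✓; service 393 days < 2 years (≈730 days) ✗ → not eligible.
Caregiver Leave — service 393 days < 2 years (≈730 days) ✗ → not eligible.
Identity Protection Plan — status full-time ✓ (not excluded); grade Band 1 < Band 3 ✗ → not eligible.
Retirement Savings Plan — status full-time ✓ (not excluded); service 393 days ≥ 30 days ✓; grade Band 1 < Band 3 ✗ → not eligible.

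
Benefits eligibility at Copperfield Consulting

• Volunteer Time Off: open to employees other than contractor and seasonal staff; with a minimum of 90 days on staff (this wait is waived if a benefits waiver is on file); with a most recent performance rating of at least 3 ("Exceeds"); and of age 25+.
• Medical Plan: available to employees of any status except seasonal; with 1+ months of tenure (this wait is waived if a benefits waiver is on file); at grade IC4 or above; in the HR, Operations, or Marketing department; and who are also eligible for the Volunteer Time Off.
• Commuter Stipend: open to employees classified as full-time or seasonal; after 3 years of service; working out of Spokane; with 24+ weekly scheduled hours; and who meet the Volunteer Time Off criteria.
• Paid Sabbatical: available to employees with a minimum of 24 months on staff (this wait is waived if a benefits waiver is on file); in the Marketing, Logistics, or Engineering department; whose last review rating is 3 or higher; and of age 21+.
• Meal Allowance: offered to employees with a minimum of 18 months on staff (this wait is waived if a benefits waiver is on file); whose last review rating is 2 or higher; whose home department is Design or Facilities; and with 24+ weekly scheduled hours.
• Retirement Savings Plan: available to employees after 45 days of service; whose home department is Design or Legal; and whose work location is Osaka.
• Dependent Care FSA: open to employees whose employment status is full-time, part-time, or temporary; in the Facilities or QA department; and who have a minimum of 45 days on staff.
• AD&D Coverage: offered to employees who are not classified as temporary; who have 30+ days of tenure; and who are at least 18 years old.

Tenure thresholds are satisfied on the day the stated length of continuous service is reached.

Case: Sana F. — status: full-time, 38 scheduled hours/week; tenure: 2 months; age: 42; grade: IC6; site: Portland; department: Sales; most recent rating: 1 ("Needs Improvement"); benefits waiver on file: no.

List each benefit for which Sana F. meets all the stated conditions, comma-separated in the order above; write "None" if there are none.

Volunteer Time Off — status full-time ✓ (not excluded); no waiver, service 2 months < 90 days ✗ → not eligible.
Medical Plan — status full-time ✓ (not excluded); no waiver, service 2 months ≥ 1 month ✓; grade IC6 ≥ IC4 ✓; dept Sales ✗ → not eligible.
Commuter Stipend — status full-time ✓; service 2 months < 3 years (≈1095 days) ✗ → not eligible.
Paid Sabbatical — no waiver, service 2 months < 24 months ✗ → not eligible.
Meal Allowance — no waiver, service 2 months < 18 months ✗ → not eligible.
Retirement Savings Plan — service 2 months ≥ 45 days ✓; dept Sales ✗ → not eligible.
Dependent Care FSA — status full-time ✓; dept Sales ✗ → not eligible.
AD&D Coverage — status full-time ✓ (not excluded); service 2 months ≥ 30 days ✓; age 42 ≥ 18 ✓ → eligible.

AD&D Coverage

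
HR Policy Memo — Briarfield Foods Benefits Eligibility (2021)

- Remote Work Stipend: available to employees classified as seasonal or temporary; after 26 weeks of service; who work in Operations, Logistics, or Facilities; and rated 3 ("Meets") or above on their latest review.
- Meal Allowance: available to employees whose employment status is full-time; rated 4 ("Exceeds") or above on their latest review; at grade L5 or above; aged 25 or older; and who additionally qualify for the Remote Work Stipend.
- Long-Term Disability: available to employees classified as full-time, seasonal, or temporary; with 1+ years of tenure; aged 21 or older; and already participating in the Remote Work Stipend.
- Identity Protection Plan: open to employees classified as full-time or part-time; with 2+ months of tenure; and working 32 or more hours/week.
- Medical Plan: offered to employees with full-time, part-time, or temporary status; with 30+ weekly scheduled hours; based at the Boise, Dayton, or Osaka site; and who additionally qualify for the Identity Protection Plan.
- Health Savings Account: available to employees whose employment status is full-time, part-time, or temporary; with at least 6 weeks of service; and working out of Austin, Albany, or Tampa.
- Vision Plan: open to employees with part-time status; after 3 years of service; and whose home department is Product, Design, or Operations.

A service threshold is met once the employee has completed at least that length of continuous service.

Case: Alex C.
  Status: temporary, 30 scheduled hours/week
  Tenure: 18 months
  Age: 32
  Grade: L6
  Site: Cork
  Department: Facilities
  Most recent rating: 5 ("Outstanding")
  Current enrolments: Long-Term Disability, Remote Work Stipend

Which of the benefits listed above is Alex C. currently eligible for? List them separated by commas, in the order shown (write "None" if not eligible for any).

Remote Work Stipend — status temporary ✓; service 18 months ≥ 26 weeks (≈182 days) ✓; dept Facilities ✓; rating 5 ≥ 3 ✓ → eligible.
Meal Allowance — status temporary ✗ (requires full-time) → not eligible.
Long-Term Disability — status temporary ✓; service 18 months ≥ 1 year (≈365 days) ✓; age 32 ≥ 21 ✓; enrolled in Remote Work Stipend ✓ → eligible.
Identity Protection Plan — status temporary ✗ (requires full-time or part-time) → not eligible.
Medical Plan — status temporary ✓; 30 hrs/wk ≥ 30 ✓; site Cork ✗ (not Boise, Dayton, or Osaka) → not eligible.
Health Savings Account — status temporary ✓; service 18 months ≥ 6 weeks (≈42 days) ✓; site Cork ✗ (not Austin, Albany, or Tampa) → not eligible.
Vision Plan — status temporary ✗ (requires part-time) → not eligible.

Remote Work Stipend, Long-Term Disability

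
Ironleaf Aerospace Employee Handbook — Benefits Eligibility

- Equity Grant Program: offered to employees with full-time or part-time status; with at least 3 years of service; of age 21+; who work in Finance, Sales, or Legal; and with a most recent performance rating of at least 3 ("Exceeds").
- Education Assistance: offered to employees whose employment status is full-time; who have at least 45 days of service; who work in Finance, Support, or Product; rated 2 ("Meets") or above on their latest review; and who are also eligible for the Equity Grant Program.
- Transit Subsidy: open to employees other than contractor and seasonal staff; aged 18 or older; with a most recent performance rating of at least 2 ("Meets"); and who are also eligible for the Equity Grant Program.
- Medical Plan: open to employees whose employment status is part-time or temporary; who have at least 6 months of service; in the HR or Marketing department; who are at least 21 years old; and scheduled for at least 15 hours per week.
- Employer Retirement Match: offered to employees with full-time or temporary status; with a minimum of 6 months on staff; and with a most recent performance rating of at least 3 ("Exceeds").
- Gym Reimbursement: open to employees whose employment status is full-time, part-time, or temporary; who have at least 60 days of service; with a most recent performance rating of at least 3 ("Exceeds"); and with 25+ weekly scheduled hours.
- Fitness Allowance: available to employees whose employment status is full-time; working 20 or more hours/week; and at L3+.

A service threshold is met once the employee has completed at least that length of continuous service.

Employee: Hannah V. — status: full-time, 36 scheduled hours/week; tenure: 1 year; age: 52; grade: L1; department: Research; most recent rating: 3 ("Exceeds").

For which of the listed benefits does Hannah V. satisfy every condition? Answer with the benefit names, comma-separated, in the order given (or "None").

Employer Retirement Match, Gym Reimbursement

Equity Grant Program — status full-time ✓; service 1 year < 3 years ✗ → not eligible.
Education Assistance — status full-time ✓; service 1 year ≥ 45 days ✓; dept Research ✗ → not eligible.
Transit Subsidy — status full-time ✓ (not excluded); age 52 ≥ 18 ✓; rating 3 ≥ 2 ✓; not eligible for Equity Grant Program ✗ → not eligible.
Medical Plan — status full-time ✗ (requires part-time or temporary) → not eligible.
Employer Retirement Match — status full-time ✓; service 1 year ≥ 6 months (≈180 days) ✓; rating 3 ≥ 3 ✓ → eligible.
Gym Reimbursement — status full-time ✓; service 1 year ≥ 60 days ✓; rating 3 ≥ 3 ✓; 36 hrs/wk ≥ 25 ✓ → eligible.
Fitness Allowance — status full-time ✓; 36 hrs/wk ≥ 20 ✓; grade L1 < L3 ✗ → not eligible.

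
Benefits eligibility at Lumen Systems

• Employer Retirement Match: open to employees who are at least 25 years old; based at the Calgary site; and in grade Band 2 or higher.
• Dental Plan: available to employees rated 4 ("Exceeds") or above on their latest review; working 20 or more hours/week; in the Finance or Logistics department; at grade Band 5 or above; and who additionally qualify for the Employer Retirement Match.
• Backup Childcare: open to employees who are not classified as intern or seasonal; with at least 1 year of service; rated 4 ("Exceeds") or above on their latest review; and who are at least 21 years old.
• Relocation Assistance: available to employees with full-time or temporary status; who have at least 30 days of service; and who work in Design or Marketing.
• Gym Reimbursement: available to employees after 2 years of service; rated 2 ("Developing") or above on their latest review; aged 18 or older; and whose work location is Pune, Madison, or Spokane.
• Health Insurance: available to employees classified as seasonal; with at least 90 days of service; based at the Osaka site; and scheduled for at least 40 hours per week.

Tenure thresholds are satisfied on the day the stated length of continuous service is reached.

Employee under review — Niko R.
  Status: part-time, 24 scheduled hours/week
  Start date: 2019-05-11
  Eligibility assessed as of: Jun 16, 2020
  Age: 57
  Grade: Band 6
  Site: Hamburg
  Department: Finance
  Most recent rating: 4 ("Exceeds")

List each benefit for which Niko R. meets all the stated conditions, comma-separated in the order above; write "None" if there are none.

Backup Childcare

Service from 2019-05-11 to Jun 16, 2020: 402 days.
Employer Retirement Match — age 57 ≥ 25 ✓; site Hamburg ✗ (not Calgary) → not eligible.
Dental Plan — rating 4 ≥ 4 ✓; 24 hrs/wk ≥ 20 ✓; dept Finance ✓; grade Band 6 ≥ Band 5 ✓; not eligible for Employer Retirement Match ✗ → not eligible.
Backup Childcare — status part-time ✓ (not excluded); service 402 days ≥ 1 year (≈365 days) ✓; rating 4 ≥ 4 ✓; age 57 ≥ 21 ✓ → eligible.
Relocation Assistance — status part-time ✗ (requires full-time or temporary) → not eligible.
Gym Reimbursement — service 402 days < 2 years (≈730 days) ✗ → not eligible.
Health Insurance — status part-time ✗ (requires seasonal) → not eligible.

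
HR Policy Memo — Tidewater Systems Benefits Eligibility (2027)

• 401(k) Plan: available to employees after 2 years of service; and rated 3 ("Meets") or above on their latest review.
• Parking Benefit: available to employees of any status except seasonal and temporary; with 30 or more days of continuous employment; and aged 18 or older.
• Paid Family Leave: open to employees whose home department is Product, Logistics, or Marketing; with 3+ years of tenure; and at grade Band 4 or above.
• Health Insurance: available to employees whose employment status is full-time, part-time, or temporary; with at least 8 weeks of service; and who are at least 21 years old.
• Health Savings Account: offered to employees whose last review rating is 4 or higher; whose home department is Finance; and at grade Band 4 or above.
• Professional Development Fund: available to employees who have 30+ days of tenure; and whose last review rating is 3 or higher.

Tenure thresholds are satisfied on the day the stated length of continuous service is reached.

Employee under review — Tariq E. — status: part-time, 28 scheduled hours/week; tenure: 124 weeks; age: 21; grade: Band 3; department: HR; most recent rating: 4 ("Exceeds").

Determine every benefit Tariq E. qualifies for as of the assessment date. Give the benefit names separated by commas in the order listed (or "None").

401(k) Plan, Parking Benefit, Health Insurance, Professional Development Fund

401(k) Plan — service 124 weeks ≥ 2 years (≈730 days) ✓; rating 4 ≥ 3 ✓ → eligible.
Parking Benefit — status part-time ✓ (not excluded); service 124 weeks ≥ 30 days ✓; age 21 ≥ 18 ✓ → eligible.
Paid Family Leave — dept HR ✗ → not eligible.
Health Insurance — status part-time ✓; service 124 weeks ≥ 8 weeks ✓; age 21 ≥ 21 ✓ → eligible.
Health Savings Account — rating 4 ≥ 4 ✓; dept HR ✗ → not eligible.
Professional Development Fund — service 124 weeks ≥ 30 days ✓; rating 4 ≥ 3 ✓ → eligible.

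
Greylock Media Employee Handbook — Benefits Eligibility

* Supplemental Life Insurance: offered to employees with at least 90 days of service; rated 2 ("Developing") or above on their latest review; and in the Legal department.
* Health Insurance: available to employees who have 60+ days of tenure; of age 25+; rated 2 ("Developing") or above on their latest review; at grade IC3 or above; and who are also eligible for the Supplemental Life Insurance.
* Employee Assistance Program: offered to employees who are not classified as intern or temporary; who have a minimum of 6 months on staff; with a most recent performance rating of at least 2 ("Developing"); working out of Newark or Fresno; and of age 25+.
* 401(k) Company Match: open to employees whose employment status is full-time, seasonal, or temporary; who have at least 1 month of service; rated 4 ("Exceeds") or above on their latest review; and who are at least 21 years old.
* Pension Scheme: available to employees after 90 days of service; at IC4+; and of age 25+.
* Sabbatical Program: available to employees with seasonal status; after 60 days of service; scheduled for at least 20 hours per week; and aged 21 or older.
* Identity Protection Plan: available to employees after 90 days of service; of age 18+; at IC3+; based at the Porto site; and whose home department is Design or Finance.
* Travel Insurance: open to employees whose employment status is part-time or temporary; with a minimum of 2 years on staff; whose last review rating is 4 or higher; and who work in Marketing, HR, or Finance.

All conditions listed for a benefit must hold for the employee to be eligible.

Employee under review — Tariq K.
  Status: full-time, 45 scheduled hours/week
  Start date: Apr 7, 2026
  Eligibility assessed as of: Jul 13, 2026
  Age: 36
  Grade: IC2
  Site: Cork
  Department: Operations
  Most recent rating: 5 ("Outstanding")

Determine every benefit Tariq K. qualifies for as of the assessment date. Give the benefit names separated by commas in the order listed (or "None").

Service from Apr 7, 2026 to Jul 13, 2026: 97 days.
Supplemental Life Insurance — service 97 days ≥ 90 days ✓; rating 5 ≥ 2 ✓; dept Operations ✗ → not eligible.
Health Insurance — service 97 days ≥ 60 days ✓; age 36 ≥ 25 ✓; rating 5 ≥ 2 ✓; grade IC2 < IC3 ✗ → not eligible.
Employee Assistance Program — status full-time ✓ (not excluded); service 97 days < 6 months (≈180 days) ✗ → not eligible.
401(k) Company Match — status full-time ✓; service 97 days ≥ 1 month (≈30 days) ✓; rating 5 ≥ 4 ✓; age 36 ≥ 21 ✓ → eligible.
Pension Scheme — service 97 days ≥ 90 days ✓; grade IC2 < IC4 ✗ → not eligible.
Sabbatical Program — status full-time ✗ (requires seasonal) → not eligible.
Identity Protection Plan — service 97 days ≥ 90 days ✓; age 36 ≥ 18 ✓; grade IC2 < IC3 ✗ → not eligible.
Travel Insurance — status full-time ✗ (requires part-time or temporary) → not eligible.

401(k) Company Match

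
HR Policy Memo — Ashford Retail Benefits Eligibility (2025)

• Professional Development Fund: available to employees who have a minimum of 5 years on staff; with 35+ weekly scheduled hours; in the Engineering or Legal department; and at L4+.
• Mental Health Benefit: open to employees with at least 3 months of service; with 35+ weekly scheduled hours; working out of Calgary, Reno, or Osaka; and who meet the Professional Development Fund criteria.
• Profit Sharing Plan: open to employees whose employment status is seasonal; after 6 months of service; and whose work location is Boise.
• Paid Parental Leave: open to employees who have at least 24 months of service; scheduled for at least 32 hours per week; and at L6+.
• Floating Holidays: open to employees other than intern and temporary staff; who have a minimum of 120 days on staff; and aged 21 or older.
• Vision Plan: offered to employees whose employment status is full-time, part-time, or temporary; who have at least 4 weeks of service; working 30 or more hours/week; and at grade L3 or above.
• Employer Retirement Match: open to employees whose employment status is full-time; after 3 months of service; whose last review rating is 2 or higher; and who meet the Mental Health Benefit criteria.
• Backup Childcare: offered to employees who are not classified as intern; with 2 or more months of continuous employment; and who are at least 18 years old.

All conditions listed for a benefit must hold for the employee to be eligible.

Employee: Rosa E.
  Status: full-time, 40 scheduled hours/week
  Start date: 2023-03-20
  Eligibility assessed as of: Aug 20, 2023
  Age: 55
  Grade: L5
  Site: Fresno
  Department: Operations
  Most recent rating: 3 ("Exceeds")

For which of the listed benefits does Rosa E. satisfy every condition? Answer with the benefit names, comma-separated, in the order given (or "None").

Floating Holidays, Vision Plan, Backup Childcare

Service from 2023-03-20 to Aug 20, 2023: 153 days.
Professional Development Fund — service 153 days < 5 years (≈1825 days) ✗ → not eligible.
Mental Health Benefit — service 153 days ≥ 3 months (≈90 days) ✓; 40 hrs/wk ≥ 35 ✓; site Fresno ✗ (not Calgary, Reno, or Osaka) → not eligible.
Profit Sharing Plan — status full-time ✗ (requires seasonal) → not eligible.
Paid Parental Leave — service 153 days < 24 months (≈720 days) ✗ → not eligible.
Floating Holidays — status full-time ✓ (not excluded); service 153 days ≥ 120 days ✓; age 55 ≥ 21 ✓ → eligible.
Vision Plan — status full-time ✓; service 153 days ≥ 4 weeks (≈28 days) ✓; 40 hrs/wk ≥ 30 ✓; grade L5 ≥ L3 ✓ → eligible.
Employer Retirement Match — status full-time ✓; service 153 days ≥ 3 months (≈90 days) ✓; rating 3 ≥ 2 ✓; not eligible for Mental Health Benefit ✗ → not eligible.
Backup Childcare — status full-time ✓ (not excluded); service 153 days ≥ 2 months (≈60 days) ✓; age 55 ≥ 18 ✓ → eligible.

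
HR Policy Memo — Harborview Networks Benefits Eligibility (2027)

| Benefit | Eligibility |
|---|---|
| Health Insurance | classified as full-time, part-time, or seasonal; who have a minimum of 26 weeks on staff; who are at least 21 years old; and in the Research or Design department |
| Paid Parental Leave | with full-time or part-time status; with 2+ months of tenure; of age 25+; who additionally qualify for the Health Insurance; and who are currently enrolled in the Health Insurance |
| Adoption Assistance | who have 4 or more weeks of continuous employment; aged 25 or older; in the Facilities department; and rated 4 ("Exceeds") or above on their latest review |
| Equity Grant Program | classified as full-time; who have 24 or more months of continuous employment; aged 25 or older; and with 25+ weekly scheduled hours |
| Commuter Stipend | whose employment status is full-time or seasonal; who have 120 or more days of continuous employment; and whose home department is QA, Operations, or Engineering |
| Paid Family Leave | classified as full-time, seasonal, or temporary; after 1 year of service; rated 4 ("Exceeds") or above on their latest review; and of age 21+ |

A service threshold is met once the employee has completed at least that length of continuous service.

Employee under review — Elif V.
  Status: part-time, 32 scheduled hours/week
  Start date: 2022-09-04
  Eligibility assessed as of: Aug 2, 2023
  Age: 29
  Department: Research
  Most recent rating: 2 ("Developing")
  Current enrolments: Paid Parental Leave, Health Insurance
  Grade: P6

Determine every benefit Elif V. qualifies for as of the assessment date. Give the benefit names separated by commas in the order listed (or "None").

Service from 2022-09-04 to Aug 2, 2023: 332 days.
Health Insurance — status part-time ✓; service 332 days ≥ 26 weeks (≈182 days) ✓; age 29 ≥ 21 ✓; dept Research ✓ → eligible.
Paid Parental Leave — status part-time ✓; service 332 days ≥ 2 months (≈60 days) ✓; age 29 ≥ 25 ✓; eligible for Health Insurance ✓; enrolled in Health Insurance ✓ → eligible.
Adoption Assistance — service 332 days ≥ 4 weeks (≈28 days) ✓; age 29 ≥ 25 ✓; dept Research ✗ → not eligible.
Equity Grant Program — status part-time ✗ (requires full-time) → not eligible.
Commuter Stipend — status part-time ✗ (requires full-time or seasonal) → not eligible.
Paid Family Leave — status part-time ✗ (requires full-time, seasonal, or temporary) → not eligible.

Health Insurance, Paid Parental Leave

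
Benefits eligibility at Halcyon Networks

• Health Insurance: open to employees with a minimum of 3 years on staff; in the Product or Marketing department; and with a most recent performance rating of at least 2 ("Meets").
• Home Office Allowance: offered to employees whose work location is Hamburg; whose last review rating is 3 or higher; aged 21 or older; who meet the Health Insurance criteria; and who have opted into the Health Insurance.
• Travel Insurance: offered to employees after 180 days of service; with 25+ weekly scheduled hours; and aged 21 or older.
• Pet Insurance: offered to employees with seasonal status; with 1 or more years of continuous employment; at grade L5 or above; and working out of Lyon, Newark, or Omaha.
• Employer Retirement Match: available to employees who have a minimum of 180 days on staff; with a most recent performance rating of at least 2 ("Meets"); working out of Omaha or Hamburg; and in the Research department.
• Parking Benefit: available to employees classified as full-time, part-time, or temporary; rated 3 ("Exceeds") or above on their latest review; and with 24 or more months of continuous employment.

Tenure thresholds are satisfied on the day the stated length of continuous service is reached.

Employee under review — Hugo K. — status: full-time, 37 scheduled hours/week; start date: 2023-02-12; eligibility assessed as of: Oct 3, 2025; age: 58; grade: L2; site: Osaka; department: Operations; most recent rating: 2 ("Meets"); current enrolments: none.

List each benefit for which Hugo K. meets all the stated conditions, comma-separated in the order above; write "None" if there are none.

Travel Insurance

Service from 2023-02-12 to Oct 3, 2025: 964 days.
Health Insurance — service 964 days < 3 years (≈1095 days) ✗ → not eligible.
Home Office Allowance — site Osaka ✗ (not Hamburg) → not eligible.
Travel Insurance — service 964 days ≥ 180 days ✓; 37 hrs/wk ≥ 25 ✓; age 58 ≥ 21 ✓ → eligible.
Pet Insurance — status full-time ✗ (requires seasonal) → not eligible.
Employer Retirement Match — service 964 days ≥ 180 days ✓; rating 2 ≥ 2 ✓; site Osaka ✗ (not Omaha or Hamburg) → not eligible.
Parking Benefit — status full-time ✓; rating 2 < 3 ✗ → not eligible.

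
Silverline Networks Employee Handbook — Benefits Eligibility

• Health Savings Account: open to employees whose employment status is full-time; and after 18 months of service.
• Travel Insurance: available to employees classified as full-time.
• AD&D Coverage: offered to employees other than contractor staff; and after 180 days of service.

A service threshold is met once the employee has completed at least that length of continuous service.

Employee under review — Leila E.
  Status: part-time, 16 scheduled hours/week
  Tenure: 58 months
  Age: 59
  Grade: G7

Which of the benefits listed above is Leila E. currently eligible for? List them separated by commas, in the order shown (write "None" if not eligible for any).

Health Savings Account — status part-time ✗ (requires full-time) → not eligible.
Travel Insurance — status part-time ✗ (requires full-time) → not eligible.
AD&D Coverage — status part-time ✓ (not excluded); service 58 months ≥ 180 days ✓ → eligible.

AD&D Coverage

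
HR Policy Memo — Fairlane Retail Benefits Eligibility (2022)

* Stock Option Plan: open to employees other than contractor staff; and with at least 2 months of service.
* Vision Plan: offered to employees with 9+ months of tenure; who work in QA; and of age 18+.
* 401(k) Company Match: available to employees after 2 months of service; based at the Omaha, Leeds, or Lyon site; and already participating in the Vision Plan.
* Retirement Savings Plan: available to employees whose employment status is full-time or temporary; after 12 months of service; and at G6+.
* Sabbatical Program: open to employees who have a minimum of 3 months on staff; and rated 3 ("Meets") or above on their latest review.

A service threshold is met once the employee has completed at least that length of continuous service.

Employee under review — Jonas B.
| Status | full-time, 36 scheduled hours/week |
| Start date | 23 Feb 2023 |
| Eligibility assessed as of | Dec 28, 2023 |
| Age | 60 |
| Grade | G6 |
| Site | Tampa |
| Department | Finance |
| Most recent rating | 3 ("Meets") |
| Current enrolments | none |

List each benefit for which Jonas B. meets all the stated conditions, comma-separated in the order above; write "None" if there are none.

Stock Option Plan, Sabbatical Program

Service from 23 Feb 2023 to Dec 28, 2023: 308 days.
Stock Option Plan — status full-time ✓ (not excluded); service 308 days ≥ 2 months (≈60 days) ✓ → eligible.
Vision Plan — service 308 days ≥ 9 months (≈270 days) ✓; dept Finance ✗ → not eligible.
401(k) Company Match — service 308 days ≥ 2 months (≈60 days) ✓; site Tampa ✗ (not Omaha, Leeds, or Lyon) → not eligible.
Retirement Savings Plan — status full-time ✓; service 308 days < 12 months (≈360 days) ✗ → not eligible.
Sabbatical Program — service 308 days ≥ 3 months (≈90 days) ✓; rating 3 ≥ 3 ✓ → eligible.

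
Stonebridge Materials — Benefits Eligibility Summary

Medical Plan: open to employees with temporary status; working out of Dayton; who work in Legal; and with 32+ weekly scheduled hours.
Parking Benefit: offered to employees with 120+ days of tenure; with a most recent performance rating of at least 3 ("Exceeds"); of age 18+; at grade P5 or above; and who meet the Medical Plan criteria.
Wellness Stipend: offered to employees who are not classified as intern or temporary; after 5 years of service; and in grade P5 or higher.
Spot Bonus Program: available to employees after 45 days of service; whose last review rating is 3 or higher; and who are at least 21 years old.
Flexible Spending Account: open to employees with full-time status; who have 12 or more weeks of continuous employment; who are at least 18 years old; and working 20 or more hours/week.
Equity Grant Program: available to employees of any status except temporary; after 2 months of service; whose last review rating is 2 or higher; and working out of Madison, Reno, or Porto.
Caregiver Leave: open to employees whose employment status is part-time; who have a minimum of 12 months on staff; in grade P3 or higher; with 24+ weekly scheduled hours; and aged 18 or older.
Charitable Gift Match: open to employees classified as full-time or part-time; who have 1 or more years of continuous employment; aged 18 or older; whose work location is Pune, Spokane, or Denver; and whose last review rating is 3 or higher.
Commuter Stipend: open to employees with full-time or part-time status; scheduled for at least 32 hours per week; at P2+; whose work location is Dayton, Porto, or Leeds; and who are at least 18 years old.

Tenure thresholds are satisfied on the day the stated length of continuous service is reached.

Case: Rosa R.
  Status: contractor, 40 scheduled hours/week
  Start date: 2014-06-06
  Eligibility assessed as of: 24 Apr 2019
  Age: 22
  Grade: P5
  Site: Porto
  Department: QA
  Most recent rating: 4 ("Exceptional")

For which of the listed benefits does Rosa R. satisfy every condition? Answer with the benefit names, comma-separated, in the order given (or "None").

Spot Bonus Program, Equity Grant Program

Service from 2014-06-06 to 24 Apr 2019: 1783 days.
Medical Plan — status contractor ✗ (requires temporary) → not eligible.
Parking Benefit — service 1783 days ≥ 120 days ✓; rating 4 ≥ 3 ✓; age 22 ≥ 18 ✓; grade P5 ≥ P5 ✓; not eligible for Medical Plan ✗ → not eligible.
Wellness Stipend — status contractor ✓ (not excluded); service 1783 days < 5 years (≈1825 days) ✗ → not eligible.
Spot Bonus Program — service 1783 days ≥ 45 days ✓; rating 4 ≥ 3 ✓; age 22 ≥ 21 ✓ → eligible.
Flexible Spending Account — status contractor ✗ (requires full-time) → not eligible.
Equity Grant Program — status contractor ✓ (not excluded); service 1783 days ≥ 2 months (≈60 days) ✓; rating 4 ≥ 2 ✓; site Porto ✓ → eligible.
Caregiver Leave — status contractor ✗ (requires part-time) → not eligible.
Charitable Gift Match — status contractor ✗ (requires full-time or part-time) → not eligible.
Commuter Stipend — status contractor ✗ (requires full-time or part-time) → not eligible.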